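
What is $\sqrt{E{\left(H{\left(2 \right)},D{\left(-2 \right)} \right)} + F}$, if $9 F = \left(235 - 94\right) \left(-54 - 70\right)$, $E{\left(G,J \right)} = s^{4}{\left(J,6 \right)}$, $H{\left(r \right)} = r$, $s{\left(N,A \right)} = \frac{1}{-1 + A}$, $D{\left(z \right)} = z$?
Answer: $\frac{i \sqrt{10927491}}{75} \approx 44.076 i$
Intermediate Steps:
$E{\left(G,J \right)} = \frac{1}{625}$ ($E{\left(G,J \right)} = \left(\frac{1}{-1 + 6}\right)^{4} = \left(\frac{1}{5}\right)^{4} = \frac{1}{625}$)
$F = - \frac{5828}{3}$ ($F = \frac{\left(235 - 94\right) \left(-54 - 70\right)}{9} = \frac{141 \left(-54 - 70\right)}{9} = \frac{141 \left(-124\right)}{9} = \frac{1}{9} \left(-17484\right) = - \frac{5828}{3} \approx -1942.7$)
$\sqrt{E{\left(H{\left(2 \right)},D{\left(-2 \right)} \right)} + F} = \sqrt{\frac{1}{625} - \frac{5828}{3}} = \sqrt{- \frac{3642497}{1875}} = \frac{i \sqrt{10927491}}{75}$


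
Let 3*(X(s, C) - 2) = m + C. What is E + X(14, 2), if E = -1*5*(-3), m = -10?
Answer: 43/3 ≈ 14.333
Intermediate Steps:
X(s, C) = -4/3 + C/3 (X(s, C) = 2 + (-10 + C)/3 = 2 + (-10/3 + C/3) = -4/3 + C/3)
E = 15 (E = -5*(-3) = 15)
E + X(14, 2) = 15 + (-4/3 + (⅓)*2) = 15 + (-4/3 + ⅔) = 15 - ⅔ = 43/3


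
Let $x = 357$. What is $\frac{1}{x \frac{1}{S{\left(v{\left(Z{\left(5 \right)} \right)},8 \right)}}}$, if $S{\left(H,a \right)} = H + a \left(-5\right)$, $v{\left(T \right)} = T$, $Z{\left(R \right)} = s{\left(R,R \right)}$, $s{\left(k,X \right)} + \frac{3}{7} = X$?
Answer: $- \frac{248}{2499} \approx -0.09924$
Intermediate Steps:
$s{\left(k,X \right)} = - \frac{3}{7} + X$
$Z{\left(R \right)} = - \frac{3}{7} + R$
$S{\left(H,a \right)} = H - 5 a$
$\frac{1}{x \frac{1}{S{\left(v{\left(Z{\left(5 \right)} \right)},8 \right)}}} = \frac{1}{357 \frac{1}{\left(- \frac{3}{7} + 5\right) - 40}} = \frac{1}{357 \frac{1}{\frac{32}{7} - 40}} = \frac{1}{357 \frac{1}{- \frac{248}{7}}} = \frac{1}{357 \left(- \frac{7}{248}\right)} = \frac{1}{- \frac{2499}{248}} = - \frac{248}{2499}$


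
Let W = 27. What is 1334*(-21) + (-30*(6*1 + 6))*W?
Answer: -37734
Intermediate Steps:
1334*(-21) + (-30*(6*1 + 6))*W = 1334*(-21) - 30*(6*1 + 6)*27 = -28014 - 30*(6 + 6)*27 = -28014 - 30*12*27 = -28014 - 360*27 = -28014 - 9720 = -37734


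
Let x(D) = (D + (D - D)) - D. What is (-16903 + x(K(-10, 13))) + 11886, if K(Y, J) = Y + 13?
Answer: -5017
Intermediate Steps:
K(Y, J) = 13 + Y
x(D) = 0 (x(D) = (D + 0) - D = D - D = 0)
(-16903 + x(K(-10, 13))) + 11886 = (-16903 + 0) + 11886 = -16903 + 11886 = -5017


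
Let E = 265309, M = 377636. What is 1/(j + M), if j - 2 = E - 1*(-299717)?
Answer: 1/942664 ≈ 1.0608e-6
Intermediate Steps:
j = 565028 (j = 2 + (265309 - 1*(-299717)) = 2 + (265309 + 299717) = 2 + 565026 = 565028)
1/(j + M) = 1/(565028 + 377636) = 1/942664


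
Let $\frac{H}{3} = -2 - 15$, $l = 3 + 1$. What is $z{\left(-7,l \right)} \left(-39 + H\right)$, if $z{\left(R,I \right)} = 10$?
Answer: $-900$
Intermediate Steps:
$l = 4$
$H = -51$ ($H = 3 \left(-2 - 15\right) = 3 \left(-17\right) = -51$)
$z{\left(-7,l \right)} \left(-39 + H\right) = 10 \left(-39 - 51\right) = 10 \left(-90\right) = -900$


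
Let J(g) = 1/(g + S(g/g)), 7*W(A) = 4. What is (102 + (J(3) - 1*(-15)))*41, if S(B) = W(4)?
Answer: 120212/25 ≈ 4808.5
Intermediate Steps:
W(A) = 4/7 (W(A) = (⅐)*4 = 4/7)
S(B) = 4/7
J(g) = 1/(4/7 + g) (J(g) = 1/(g + 4/7) = 1/(4/7 + g))
(102 + (J(3) - 1*(-15)))*41 = (102 + (7/(4 + 7*3) - 1*(-15)))*41 = (102 + (7/(4 + 21) + 15))*41 = (102 + (7/25 + 15))*41 = (102 + 382/25)*41 = (2932/25)*41 = 120212/25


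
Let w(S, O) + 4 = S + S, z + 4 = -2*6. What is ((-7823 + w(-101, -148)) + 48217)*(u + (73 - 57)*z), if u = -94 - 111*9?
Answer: -54213612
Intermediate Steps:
u = -1093 (u = -94 - 999 = -1093)
z = -16 (z = -4 - 2*6 = -4 - 12 = -16)
w(S, O) = -4 + 2*S (w(S, O) = -4 + (S + S) = -4 + 2*S)
((-7823 + w(-101, -148)) + 48217)*(u + (73 - 57)*z) = ((-7823 + (-4 + 2*(-101))) + 48217)*(-1093 + (73 - 57)*(-16)) = ((-7823 + (-4 - 202)) + 48217)*(-1093 + 16*(-16)) = ((-7823 - 206) + 48217)*(-1093 - 256) = (-8029 + 48217)*(-1349) = 40188*(-1349) = -54213612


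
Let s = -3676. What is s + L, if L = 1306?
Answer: -2370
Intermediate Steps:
s + L = -3676 + 1306 = -2370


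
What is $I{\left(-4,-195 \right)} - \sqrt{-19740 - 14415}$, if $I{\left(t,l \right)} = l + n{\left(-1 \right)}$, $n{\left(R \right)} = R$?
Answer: $-196 - 3 i \sqrt{3795} \approx -196.0 - 184.81 i$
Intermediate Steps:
$I{\left(t,l \right)} = -1 + l$ ($I{\left(t,l \right)} = l - 1 = -1 + l$)
$I{\left(-4,-195 \right)} - \sqrt{-19740 - 14415} = \left(-1 - 195\right) - \sqrt{-19740 - 14415} = -196 - \sqrt{-19740 - 14415} = -196 - \sqrt{-34155} = -196 - 3 i \sqrt{3795}$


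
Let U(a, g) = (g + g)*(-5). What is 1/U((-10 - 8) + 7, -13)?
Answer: 1/130 ≈ 0.0076923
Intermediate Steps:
U(a, g) = -10*g (U(a, g) = (2*g)*(-5) = -10*g)
1/U((-10 - 8) + 7, -13) = 1/(-10*(-13)) = 1/130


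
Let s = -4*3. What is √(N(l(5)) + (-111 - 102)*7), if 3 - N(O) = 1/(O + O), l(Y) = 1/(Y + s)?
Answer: I*√5938/2 ≈ 38.529*I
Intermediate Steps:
s = -12
l(Y) = 1/(-12 + Y) (l(Y) = 1/(Y - 12) = 1/(-12 + Y))
N(O) = 3 - 1/(2*O) (N(O) = 3 - 1/(O + O) = 3 - 1/(2*O))
√(N(l(5)) + (-111 - 102)*7) = √((3 - 1/(2*(1/(-12 + 5)))) + (-111 - 102)*7) = √((3 - 1/(2*(1/(-7)))) - 213*7) = √((3 - 1/(2*(-⅐))) - 1491) = √((3 - ½*(-7)) - 1491) = √((3 + 7/2) - 1491) = √(13/2 - 1491) = √(-2969/2) = I*√5938/2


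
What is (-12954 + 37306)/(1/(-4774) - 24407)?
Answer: -116256448/116519019 ≈ -0.99775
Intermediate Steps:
(-12954 + 37306)/(1/(-4774) - 24407) = 24352/(-1/4774 - 24407) = 24352/(-116519019/4774) = 24352*(-4774/116519019) = -116256448/116519019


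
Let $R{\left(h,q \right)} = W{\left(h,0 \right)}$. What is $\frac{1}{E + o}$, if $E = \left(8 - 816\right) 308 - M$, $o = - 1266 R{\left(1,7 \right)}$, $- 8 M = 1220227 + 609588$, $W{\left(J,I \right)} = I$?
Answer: $- \frac{8}{161097} \approx -4.966 \cdot 10^{-5}$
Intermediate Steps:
$R{\left(h,q \right)} = 0$
$M = - \frac{1829815}{8}$ ($M = - \frac{1220227 + 609588}{8} = \left(- \frac{1}{8}\right) 1829815 = - \frac{1829815}{8} \approx -2.2873 \cdot 10^{5}$)
$o = 0$ ($o = \left(-1266\right) 0 = 0$)
$E = - \frac{161097}{8}$ ($E = \left(8 - 816\right) 308 - - \frac{1829815}{8} = \left(8 - 816\right) 308 + \frac{1829815}{8} = \left(-808\right) 308 + \frac{1829815}{8} = -248864 + \frac{1829815}{8} = - \frac{161097}{8} \approx -20137.0$)
$\frac{1}{E + o} = \frac{1}{- \frac{161097}{8} + 0} = \frac{1}{- \frac{161097}{8}} = - \frac{8}{161097}$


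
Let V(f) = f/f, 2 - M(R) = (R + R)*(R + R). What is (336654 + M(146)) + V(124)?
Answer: 251393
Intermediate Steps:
M(R) = 2 - 4*R² (M(R) = 2 - (R + R)*(R + R) = 2 - 2*R*2*R = 2 - 4*R²)
V(f) = 1
(336654 + M(146)) + V(124) = (336654 + (2 - 4*146²)) + 1 = (336654 + (2 - 4*21316)) + 1 = (336654 + (2 - 85264)) + 1 = (336654 - 85262) + 1 = 251392 + 1 = 251393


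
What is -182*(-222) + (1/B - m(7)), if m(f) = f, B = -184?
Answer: 7433047/184 ≈ 40397.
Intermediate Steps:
-182*(-222) + (1/B - m(7)) = -182*(-222) + (1/(-184) - 1*7) = 40404 + (-1/184 - 7) = 40404 - 1289/184 = 7433047/184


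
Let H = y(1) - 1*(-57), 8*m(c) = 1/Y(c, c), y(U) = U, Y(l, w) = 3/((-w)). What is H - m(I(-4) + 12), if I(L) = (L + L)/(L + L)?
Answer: 1405/24 ≈ 58.542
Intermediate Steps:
Y(l, w) = -3/w (Y(l, w) = 3*(-1/w) = -3/w)
I(L) = 1 (I(L) = (2*L)/((2*L)) = (2*L)*(1/(2*L)) = 1)
m(c) = -c/24 (m(c) = 1/(8*((-3/c))) = (-c/3)/8 = -c/24)
H = 58 (H = 1 - 1*(-57) = 1 + 57 = 58)
H - m(I(-4) + 12) = 58 - (-1)*(1 + 12)/24 = 58 - (-1)*13/24 = 58 - 1*(-13/24) = 58 + 13/24 = 1405/24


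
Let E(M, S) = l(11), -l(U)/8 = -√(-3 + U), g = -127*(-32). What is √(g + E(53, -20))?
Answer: 4*√(254 + √2) ≈ 63.927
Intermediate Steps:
g = 4064
l(U) = 8*√(-3 + U) (l(U) = -(-8)*√(-3 + U) = 8*√(-3 + U))
E(M, S) = 16*√2 (E(M, S) = 8*√(-3 + 11) = 8*√8 = 8*(2*√2) = 16*√2)
√(g + E(53, -20)) = √(4064 + 16*√2)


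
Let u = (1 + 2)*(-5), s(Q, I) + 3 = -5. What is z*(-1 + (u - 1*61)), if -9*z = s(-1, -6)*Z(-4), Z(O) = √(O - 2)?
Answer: -616*I*√6/9 ≈ -167.65*I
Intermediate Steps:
Z(O) = √(-2 + O)
s(Q, I) = -8 (s(Q, I) = -3 - 5 = -8)
u = -15 (u = 3*(-5) = -15)
z = 8*I*√6/9 (z = -(-8)*√(-2 - 4)/9 = -(-8)*√(-6)/9 = -(-8)*I*√6/9 = 8*I*√6/9 ≈ 2.1773*I)
z*(-1 + (u - 1*61)) = (8*I*√6/9)*(-1 + (-15 - 1*61)) = (8*I*√6/9)*(-1 + (-15 - 61)) = (8*I*√6/9)*(-1 - 76) = (8*I*√6/9)*(-77) = -616*I*√6/9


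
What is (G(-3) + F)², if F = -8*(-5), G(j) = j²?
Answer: 2401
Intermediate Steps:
F = 40
(G(-3) + F)² = ((-3)² + 40)² = (9 + 40)² = 49² = 2401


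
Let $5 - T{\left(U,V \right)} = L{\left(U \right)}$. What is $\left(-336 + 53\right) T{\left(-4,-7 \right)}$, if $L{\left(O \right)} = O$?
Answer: $-2547$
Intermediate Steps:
$T{\left(U,V \right)} = 5 - U$
$\left(-336 + 53\right) T{\left(-4,-7 \right)} = \left(-336 + 53\right) \left(5 - -4\right) = - 283 \left(5 + 4\right) = \left(-283\right) 9 = -2547$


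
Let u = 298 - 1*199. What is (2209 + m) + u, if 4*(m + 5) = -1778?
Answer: 3717/2 ≈ 1858.5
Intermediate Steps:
m = -899/2 (m = -5 + (1/4)*(-1778) = -5 - 889/2 = -899/2 ≈ -449.50)
u = 99 (u = 298 - 199 = 99)
(2209 + m) + u = (2209 - 899/2) + 99 = 3519/2 + 99 = 3717/2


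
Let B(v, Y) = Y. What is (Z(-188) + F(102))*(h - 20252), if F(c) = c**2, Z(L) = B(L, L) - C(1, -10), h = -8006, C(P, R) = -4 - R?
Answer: -288514180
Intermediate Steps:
Z(L) = -6 + L (Z(L) = L - (-4 - 1*(-10)) = L - (-4 + 10) = L - 1*6 = L - 6 = -6 + L)
(Z(-188) + F(102))*(h - 20252) = ((-6 - 188) + 102**2)*(-8006 - 20252) = (-194 + 10404)*(-28258) = 10210*(-28258) = -288514180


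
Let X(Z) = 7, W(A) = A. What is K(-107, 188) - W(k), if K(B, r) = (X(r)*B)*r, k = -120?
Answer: -140692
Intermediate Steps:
K(B, r) = 7*B*r (K(B, r) = (7*B)*r = 7*B*r)
K(-107, 188) - W(k) = 7*(-107)*188 - 1*(-120) = -140812 + 120 = -140692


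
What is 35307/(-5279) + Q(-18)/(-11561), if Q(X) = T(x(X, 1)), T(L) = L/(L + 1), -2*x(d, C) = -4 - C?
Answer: -2857315984/427213633 ≈ -6.6883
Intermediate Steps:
x(d, C) = 2 + C/2 (x(d, C) = -(-4 - C)/2 = 2 + C/2)
T(L) = L/(1 + L)
Q(X) = 5/7 (Q(X) = (2 + (½)*1)/(1 + (2 + (½)*1)) = (2 + ½)/(1 + (2 + ½)) = 5/(2*(1 + 5/2)) = 5/(2*(7/2)) = (5/2)*(2/7) = 5/7)
35307/(-5279) + Q(-18)/(-11561) = 35307/(-5279) + (5/7)/(-11561) = 35307*(-1/5279) + (5/7)*(-1/11561) = -35307/5279 - 5/80927 = -2857315984/427213633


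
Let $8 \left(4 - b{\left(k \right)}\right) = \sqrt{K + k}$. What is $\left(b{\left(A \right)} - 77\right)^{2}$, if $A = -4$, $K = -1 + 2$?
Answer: $\frac{\left(584 + i \sqrt{3}\right)^{2}}{64} \approx 5329.0 + 31.61 i$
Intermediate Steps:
$K = 1$
$b{\left(k \right)} = 4 - \frac{\sqrt{1 + k}}{8}$
$\left(b{\left(A \right)} - 77\right)^{2} = \left(\left(4 - \frac{\sqrt{1 - 4}}{8}\right) - 77\right)^{2} = \left(\left(4 - \frac{\sqrt{-3}}{8}\right) - 77\right)^{2} = \left(\left(4 - \frac{i \sqrt{3}}{8}\right) - 77\right)^{2} = \left(-73 - \frac{i \sqrt{3}}{8}\right)^{2}$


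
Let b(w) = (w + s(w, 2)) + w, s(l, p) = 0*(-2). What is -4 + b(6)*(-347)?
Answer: -4168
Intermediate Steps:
s(l, p) = 0
b(w) = 2*w (b(w) = (w + 0) + w = w + w = 2*w)
-4 + b(6)*(-347) = -4 + (2*6)*(-347) = -4 + 12*(-347) = -4 - 4164 = -4168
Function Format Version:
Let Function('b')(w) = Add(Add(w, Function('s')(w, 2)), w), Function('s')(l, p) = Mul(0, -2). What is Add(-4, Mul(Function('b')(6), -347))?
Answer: -4168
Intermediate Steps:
Function('s')(l, p) = 0
Function('b')(w) = Mul(2, w) (Function('b')(w) = Add(Add(w, 0), w) = Add(w, w) = Mul(2, w))
Add(-4, Mul(Function('b')(6), -347)) = Add(-4, Mul(Mul(2, 6), -347)) = Add(-4, Mul(12, -347)) = Add(-4, -4164) = -4168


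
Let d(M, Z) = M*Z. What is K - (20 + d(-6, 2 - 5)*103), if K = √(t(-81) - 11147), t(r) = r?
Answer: -1874 + 2*I*√2807 ≈ -1874.0 + 105.96*I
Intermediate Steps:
K = 2*I*√2807 (K = √(-81 - 11147) = √(-11228) = 2*I*√2807 ≈ 105.96*I)
K - (20 + d(-6, 2 - 5)*103) = 2*I*√2807 - (20 - 6*(2 - 5)*103) = 2*I*√2807 - (20 - 6*(-3)*103) = 2*I*√2807 - (20 + 18*103) = 2*I*√2807 - (20 + 1854) = 2*I*√2807 - 1*1874 = 2*I*√2807 - 1874 = -1874 + 2*I*√2807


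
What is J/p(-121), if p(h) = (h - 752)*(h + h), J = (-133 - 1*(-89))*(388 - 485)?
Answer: 2/99 ≈ 0.020202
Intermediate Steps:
J = 4268 (J = (-133 + 89)*(-97) = -44*(-97) = 4268)
p(h) = 2*h*(-752 + h) (p(h) = (-752 + h)*(2*h) = 2*h*(-752 + h))
J/p(-121) = 4268/((2*(-121)*(-752 - 121))) = 4268/((2*(-121)*(-873))) = 4268/211266 = 4268*(1/211266) = 2/99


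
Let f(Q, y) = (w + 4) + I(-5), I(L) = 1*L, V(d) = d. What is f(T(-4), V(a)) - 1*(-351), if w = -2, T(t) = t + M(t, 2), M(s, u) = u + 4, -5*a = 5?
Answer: 348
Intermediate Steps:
a = -1 (a = -1/5*5 = -1)
M(s, u) = 4 + u
I(L) = L
T(t) = 6 + t (T(t) = t + (4 + 2) = t + 6 = 6 + t)
f(Q, y) = -3 (f(Q, y) = (-2 + 4) - 5 = 2 - 5 = -3)
f(T(-4), V(a)) - 1*(-351) = -3 - 1*(-351) = -3 + 351 = 348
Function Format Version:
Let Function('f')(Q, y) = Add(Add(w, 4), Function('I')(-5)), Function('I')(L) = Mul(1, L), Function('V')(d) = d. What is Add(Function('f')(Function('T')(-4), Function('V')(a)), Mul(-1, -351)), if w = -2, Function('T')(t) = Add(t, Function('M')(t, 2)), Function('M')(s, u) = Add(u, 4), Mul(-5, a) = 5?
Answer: 348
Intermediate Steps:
a = -1 (a = Mul(Rational(-1, 5), 5) = -1)
Function('M')(s, u) = Add(4, u)
Function('I')(L) = L
Function('T')(t) = Add(6, t) (Function('T')(t) = Add(t, Add(4, 2)) = Add(t, 6) = Add(6, t))
Function('f')(Q, y) = -3 (Function('f')(Q, y) = Add(Add(-2, 4), -5) = Add(2, -5) = -3)
Add(Function('f')(Function('T')(-4), Function('V')(a)), Mul(-1, -351)) = Add(-3, Mul(-1, -351)) = Add(-3, 351) = 348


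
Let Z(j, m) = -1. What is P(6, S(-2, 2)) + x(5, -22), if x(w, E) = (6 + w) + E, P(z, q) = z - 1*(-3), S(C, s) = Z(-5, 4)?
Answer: -2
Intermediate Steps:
S(C, s) = -1
P(z, q) = 3 + z (P(z, q) = z + 3 = 3 + z)
x(w, E) = 6 + E + w
P(6, S(-2, 2)) + x(5, -22) = (3 + 6) + (6 - 22 + 5) = 9 - 11 = -2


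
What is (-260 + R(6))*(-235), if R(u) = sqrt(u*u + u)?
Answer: 61100 - 235*sqrt(42) ≈ 59577.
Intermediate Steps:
R(u) = sqrt(u + u**2) (R(u) = sqrt(u**2 + u) = sqrt(u + u**2))
(-260 + R(6))*(-235) = (-260 + sqrt(6*(1 + 6)))*(-235) = (-260 + sqrt(6*7))*(-235) = (-260 + sqrt(42))*(-235) = 61100 - 235*sqrt(42)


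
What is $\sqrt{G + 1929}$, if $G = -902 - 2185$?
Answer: $i \sqrt{1158} \approx 34.029 i$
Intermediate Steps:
$G = -3087$
$\sqrt{G + 1929} = \sqrt{-3087 + 1929} = \sqrt{-1158} = i \sqrt{1158}$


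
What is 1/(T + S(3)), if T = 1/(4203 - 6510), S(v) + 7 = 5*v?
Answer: 2307/18455 ≈ 0.12501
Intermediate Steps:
S(v) = -7 + 5*v
T = -1/2307 (T = 1/(-2307) = -1/2307 ≈ -0.00043346)
1/(T + S(3)) = 1/(-1/2307 + (-7 + 5*3)) = 1/(-1/2307 + (-7 + 15)) = 1/(-1/2307 + 8) = 1/(18455/2307) = 2307/18455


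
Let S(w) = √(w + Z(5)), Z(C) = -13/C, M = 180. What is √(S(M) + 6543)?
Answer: √(163575 + 5*√4435)/5 ≈ 80.971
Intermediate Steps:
S(w) = √(-13/5 + w) (S(w) = √(w - 13/5) = √(-13/5 + w))
√(S(M) + 6543) = √(√(-65 + 25*180)/5 + 6543) = √(√(-65 + 4500)/5 + 6543) = √(√4435/5 + 6543) = √(6543 + √4435/5)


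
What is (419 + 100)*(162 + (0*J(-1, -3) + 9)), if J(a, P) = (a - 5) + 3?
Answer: 88749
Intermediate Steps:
J(a, P) = -2 + a (J(a, P) = (-5 + a) + 3 = -2 + a)
(419 + 100)*(162 + (0*J(-1, -3) + 9)) = (419 + 100)*(162 + (0*(-2 - 1) + 9)) = 519*(162 + (0*(-3) + 9)) = 519*(162 + (0 + 9)) = 519*(162 + 9) = 519*171 = 88749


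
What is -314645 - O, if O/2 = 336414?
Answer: -987473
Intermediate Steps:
O = 672828 (O = 2*336414 = 672828)
-314645 - O = -314645 - 1*672828 = -314645 - 672828 = -987473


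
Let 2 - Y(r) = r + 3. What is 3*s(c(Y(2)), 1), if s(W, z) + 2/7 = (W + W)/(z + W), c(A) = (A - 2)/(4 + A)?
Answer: 93/14 ≈ 6.6429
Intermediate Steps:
Y(r) = -1 - r (Y(r) = 2 - (r + 3) = 2 - (3 + r) = 2 + (-3 - r) = -1 - r)
c(A) = (-2 + A)/(4 + A)
s(W, z) = -2/7 + 2*W/(W + z) (s(W, z) = -2/7 + (W + W)/(z + W) = -2/7 + (2*W)/(W + z) = -2/7 + 2*W/(W + z))
3*s(c(Y(2)), 1) = 3*(2*(-1*1 + 6*((-2 + (-1 - 1*2))/(4 + (-1 - 1*2))))/(7*((-2 + (-1 - 1*2))/(4 + (-1 - 1*2)) + 1))) = 3*(2*(-1 + 6*((-2 + (-1 - 2))/(4 + (-1 - 2))))/(7*((-2 + (-1 - 2))/(4 + (-1 - 2)) + 1))) = 3*(2*(-1 + 6*((-2 - 3)/(4 - 3)))/(7*((-2 - 3)/(4 - 3) + 1))) = 3*(2*(-1 + 6*(-5/1))/(7*(-5/1 + 1))) = 3*(2*(-1 + 6*(1*(-5)))/(7*(1*(-5) + 1))) = 3*(2*(-1 + 6*(-5))/(7*(-5 + 1))) = 3*((2/7)*(-1 - 30)/(-4)) = 3*((2/7)*(-1/4)*(-31)) = 3*(31/14) = 93/14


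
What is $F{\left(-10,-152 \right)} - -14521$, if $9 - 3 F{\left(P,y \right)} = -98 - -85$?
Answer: $\frac{43585}{3} \approx 14528.0$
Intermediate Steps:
$F{\left(P,y \right)} = \frac{22}{3}$ ($F{\left(P,y \right)} = 3 - \frac{-98 - -85}{3} = 3 - \frac{-98 + 85}{3} = 3 - - \frac{13}{3} = 3 + \frac{13}{3} = \frac{22}{3}$)
$F{\left(-10,-152 \right)} - -14521 = \frac{22}{3} - -14521 = \frac{22}{3} + 14521 = \frac{43585}{3}$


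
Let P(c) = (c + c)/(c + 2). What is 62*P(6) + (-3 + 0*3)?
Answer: 90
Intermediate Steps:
P(c) = 2*c/(2 + c) (P(c) = (2*c)/(2 + c) = 2*c/(2 + c))
62*P(6) + (-3 + 0*3) = 62*(2*6/(2 + 6)) + (-3 + 0*3) = 62*(2*6/8) + (-3 + 0) = 62*(2*6*(1/8)) - 3 = 62*(3/2) - 3 = 93 - 3 = 90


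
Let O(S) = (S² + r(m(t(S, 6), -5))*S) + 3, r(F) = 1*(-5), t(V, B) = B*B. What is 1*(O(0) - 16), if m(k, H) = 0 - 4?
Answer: -13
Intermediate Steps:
t(V, B) = B²
m(k, H) = -4
r(F) = -5
O(S) = 3 + S² - 5*S (O(S) = (S² - 5*S) + 3 = 3 + S² - 5*S)
1*(O(0) - 16) = 1*((3 + 0² - 5*0) - 16) = 1*((3 + 0 + 0) - 16) = 1*(3 - 16) = 1*(-13) = -13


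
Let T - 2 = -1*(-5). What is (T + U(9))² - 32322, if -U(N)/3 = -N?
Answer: -31166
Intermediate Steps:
T = 7 (T = 2 - 1*(-5) = 2 + 5 = 7)
U(N) = 3*N (U(N) = -(-3)*N = 3*N)
(T + U(9))² - 32322 = (7 + 3*9)² - 32322 = (7 + 27)² - 32322 = 34² - 32322 = 1156 - 32322 = -31166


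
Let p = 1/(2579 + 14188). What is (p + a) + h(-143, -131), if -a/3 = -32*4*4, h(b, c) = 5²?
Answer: 26173288/16767 ≈ 1561.0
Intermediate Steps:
h(b, c) = 25
p = 1/16767 ≈ 5.9641e-5
a = 1536 (a = -3*(-32*4)*4 = -(-384)*4 = -3*(-512) = 1536)
(p + a) + h(-143, -131) = (1/16767 + 1536) + 25 = 25754113/16767 + 25 = 26173288/16767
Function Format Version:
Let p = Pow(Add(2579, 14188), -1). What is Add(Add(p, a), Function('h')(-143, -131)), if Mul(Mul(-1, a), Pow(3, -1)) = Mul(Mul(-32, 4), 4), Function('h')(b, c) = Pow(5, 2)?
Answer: Rational(26173288, 16767) ≈ 1561.0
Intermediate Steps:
Function('h')(b, c) = 25
p = Rational(1, 16767) (p = Pow(16767, -1) = Rational(1, 16767) ≈ 5.9641e-5)
a = 1536 (a = Mul(-3, Mul(Mul(-32, 4), 4)) = Mul(-3, Mul(-128, 4)) = Mul(-3, -512) = 1536)
Add(Add(p, a), Function('h')(-143, -131)) = Add(Add(Rational(1, 16767), 1536), 25) = Add(Rational(25754113, 16767), 25) = Rational(26173288, 16767)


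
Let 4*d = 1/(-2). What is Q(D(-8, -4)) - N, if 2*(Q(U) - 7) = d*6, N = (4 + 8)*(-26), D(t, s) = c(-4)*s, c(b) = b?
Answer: 2549/8 ≈ 318.63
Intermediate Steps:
D(t, s) = -4*s
N = -312 (N = 12*(-26) = -312)
d = -⅛ (d = (¼)/(-2) = (¼)*(-½) = -⅛ ≈ -0.12500)
Q(U) = 53/8 (Q(U) = 7 + (-⅛*6)/2 = 7 + (½)*(-¾) = 7 - 3/8 = 53/8)
Q(D(-8, -4)) - N = 53/8 - 1*(-312) = 53/8 + 312 = 2549/8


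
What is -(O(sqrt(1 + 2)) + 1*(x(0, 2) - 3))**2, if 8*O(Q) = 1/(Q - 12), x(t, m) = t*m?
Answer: -3844273/424128 - 283*sqrt(3)/53016 ≈ -9.0732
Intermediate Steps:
x(t, m) = m*t
O(Q) = 1/(8*(-12 + Q)) (O(Q) = 1/(8*(Q - 12)) = 1/(8*(-12 + Q)))
-(O(sqrt(1 + 2)) + 1*(x(0, 2) - 3))**2 = -(1/(8*(-12 + sqrt(1 + 2))) + 1*(2*0 - 3))**2 = -(1/(8*(-12 + sqrt(3))) + 1*(0 - 3))**2 = -(1/(8*(-12 + sqrt(3))) + 1*(-3))**2 = -(1/(8*(-12 + sqrt(3))) - 3)**2 = -(-3 + 1/(8*(-12 + sqrt(3))))**2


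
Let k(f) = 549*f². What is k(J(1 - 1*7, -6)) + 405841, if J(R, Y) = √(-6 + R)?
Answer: 399253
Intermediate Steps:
k(J(1 - 1*7, -6)) + 405841 = 549*(√(-6 + (1 - 1*7)))² + 405841 = 549*(√(-6 + (1 - 7)))² + 405841 = 549*(√(-6 - 6))² + 405841 = 549*(√(-12))² + 405841 = 549*(2*I*√3)² + 405841 = 549*(-12) + 405841 = -6588 + 405841 = 399253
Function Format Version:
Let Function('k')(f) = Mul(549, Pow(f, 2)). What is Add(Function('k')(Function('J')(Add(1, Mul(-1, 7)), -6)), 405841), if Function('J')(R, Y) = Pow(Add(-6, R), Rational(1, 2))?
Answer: 399253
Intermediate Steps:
Add(Function('k')(Function('J')(Add(1, Mul(-1, 7)), -6)), 405841) = Add(Mul(549, Pow(Pow(Add(-6, Add(1, Mul(-1, 7))), Rational(1, 2)), 2)), 405841) = Add(Mul(549, Pow(Pow(Add(-6, Add(1, -7)), Rational(1, 2)), 2)), 405841) = Add(Mul(549, Pow(Pow(Add(-6, -6), Rational(1, 2)), 2)), 405841) = Add(Mul(549, Pow(Pow(-12, Rational(1, 2)), 2)), 405841) = Add(Mul(549, Pow(Mul(2, I, Pow(3, Rational(1, 2))), 2)), 405841) = Add(Mul(549, -12), 405841) = Add(-6588, 405841) = 399253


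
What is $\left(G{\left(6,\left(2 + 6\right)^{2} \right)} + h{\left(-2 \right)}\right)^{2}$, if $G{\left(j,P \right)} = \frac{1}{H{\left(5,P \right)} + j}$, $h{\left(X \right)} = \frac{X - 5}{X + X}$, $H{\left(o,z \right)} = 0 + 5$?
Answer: $\frac{6561}{1936} \approx 3.3889$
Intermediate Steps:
$H{\left(o,z \right)} = 5$
$h{\left(X \right)} = \frac{-5 + X}{2 X}$
$G{\left(j,P \right)} = \frac{1}{5 + j}$
$\left(G{\left(6,\left(2 + 6\right)^{2} \right)} + h{\left(-2 \right)}\right)^{2} = \left(\frac{1}{5 + 6} + \frac{-5 - 2}{2 \left(-2\right)}\right)^{2} = \left(\frac{1}{11} + \frac{1}{2} \left(- \frac{1}{2}\right) \left(-7\right)\right)^{2} = \left(\frac{1}{11} + \frac{7}{4}\right)^{2} = \left(\frac{81}{44}\right)^{2} = \frac{6561}{1936}$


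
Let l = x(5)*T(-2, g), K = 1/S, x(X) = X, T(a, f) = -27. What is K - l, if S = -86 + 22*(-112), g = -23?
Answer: 344249/2550 ≈ 135.00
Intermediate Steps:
S = -2550 (S = -86 - 2464 = -2550)
K = -1/2550 (K = 1/(-2550) = -1/2550 ≈ -0.00039216)
l = -135 (l = 5*(-27) = -135)
K - l = -1/2550 - 1*(-135) = -1/2550 + 135 = 344249/2550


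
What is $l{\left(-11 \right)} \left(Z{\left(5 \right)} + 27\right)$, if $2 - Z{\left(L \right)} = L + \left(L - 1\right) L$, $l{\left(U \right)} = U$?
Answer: $-44$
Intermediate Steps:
$Z{\left(L \right)} = 2 - L - L \left(-1 + L\right)$ ($Z{\left(L \right)} = 2 - \left(L + \left(L - 1\right) L\right) = 2 - \left(L + \left(-1 + L\right) L\right) = 2 - \left(L + L \left(-1 + L\right)\right) = 2 - L - L \left(-1 + L\right)$)
$l{\left(-11 \right)} \left(Z{\left(5 \right)} + 27\right) = - 11 \left(\left(2 - 5^{2}\right) + 27\right) = - 11 \left(\left(2 - 25\right) + 27\right) = - 11 \left(-23 + 27\right) = \left(-11\right) 4 = -44$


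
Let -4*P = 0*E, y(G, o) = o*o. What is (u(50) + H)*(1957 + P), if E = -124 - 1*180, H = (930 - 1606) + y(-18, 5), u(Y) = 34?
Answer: -1207469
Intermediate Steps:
y(G, o) = o²
H = -651 (H = (930 - 1606) + 5² = -676 + 25 = -651)
E = -304 (E = -124 - 180 = -304)
P = 0 (P = -0*(-304) = -¼*0 = 0)
(u(50) + H)*(1957 + P) = (34 - 651)*(1957 + 0) = -617*1957 = -1207469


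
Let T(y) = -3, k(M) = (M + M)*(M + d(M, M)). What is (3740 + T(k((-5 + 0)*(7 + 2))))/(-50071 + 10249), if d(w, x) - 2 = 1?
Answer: -3737/39822 ≈ -0.093843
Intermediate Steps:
d(w, x) = 3 (d(w, x) = 2 + 1 = 3)
k(M) = 2*M*(3 + M) (k(M) = (M + M)*(M + 3) = (2*M)*(3 + M) = 2*M*(3 + M))
(3740 + T(k((-5 + 0)*(7 + 2))))/(-50071 + 10249) = (3740 - 3)/(-50071 + 10249) = 3737/(-39822) = 3737*(-1/39822) = -3737/39822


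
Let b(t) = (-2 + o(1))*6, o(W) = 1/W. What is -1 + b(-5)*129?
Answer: -775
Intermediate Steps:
o(W) = 1/W
b(t) = -6 (b(t) = (-2 + 1/1)*6 = (-2 + 1)*6 = -1*6 = -6)
-1 + b(-5)*129 = -1 - 6*129 = -1 - 774 = -775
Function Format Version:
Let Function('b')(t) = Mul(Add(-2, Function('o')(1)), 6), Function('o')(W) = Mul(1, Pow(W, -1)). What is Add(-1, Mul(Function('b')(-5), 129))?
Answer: -775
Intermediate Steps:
Function('o')(W) = Pow(W, -1)
Function('b')(t) = -6 (Function('b')(t) = Mul(Add(-2, Pow(1, -1)), 6) = Mul(Add(-2, 1), 6) = Mul(-1, 6) = -6)
Add(-1, Mul(Function('b')(-5), 129)) = Add(-1, Mul(-6, 129)) = Add(-1, -774) = -775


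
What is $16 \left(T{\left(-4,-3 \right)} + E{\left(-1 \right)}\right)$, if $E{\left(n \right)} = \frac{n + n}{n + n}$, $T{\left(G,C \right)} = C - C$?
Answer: $16$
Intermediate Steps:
$T{\left(G,C \right)} = 0$
$E{\left(n \right)} = 1$ ($E{\left(n \right)} = \frac{2 n}{2 n} = 2 n \frac{1}{2 n} = 1$)
$16 \left(T{\left(-4,-3 \right)} + E{\left(-1 \right)}\right) = 16 \left(0 + 1\right) = 16 \cdot 1 = 16$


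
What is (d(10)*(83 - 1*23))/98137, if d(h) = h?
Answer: 600/98137 ≈ 0.0061139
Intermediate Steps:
(d(10)*(83 - 1*23))/98137 = (10*(83 - 1*23))/98137 = (10*(83 - 23))*(1/98137) = (10*60)*(1/98137) = 600*(1/98137) = 600/98137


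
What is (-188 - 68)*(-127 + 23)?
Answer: 26624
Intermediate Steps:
(-188 - 68)*(-127 + 23) = -256*(-104) = 26624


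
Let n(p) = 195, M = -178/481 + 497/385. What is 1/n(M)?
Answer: 1/195 ≈ 0.0051282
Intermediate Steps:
M = 24361/26455 (M = -178*1/481 + 497*(1/385) = -178/481 + 71/55 = 24361/26455 ≈ 0.92085)
1/n(M) = 1/195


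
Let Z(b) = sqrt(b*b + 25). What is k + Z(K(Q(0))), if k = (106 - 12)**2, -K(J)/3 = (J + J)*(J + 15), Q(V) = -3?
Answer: 8836 + sqrt(46681) ≈ 9052.1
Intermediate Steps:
K(J) = -6*J*(15 + J) (K(J) = -3*(J + J)*(J + 15) = -3*2*J*(15 + J) = -6*J*(15 + J))
k = 8836 (k = 94**2 = 8836)
Z(b) = sqrt(25 + b**2) (Z(b) = sqrt(b**2 + 25) = sqrt(25 + b**2))
k + Z(K(Q(0))) = 8836 + sqrt(25 + (-6*(-3)*(15 - 3))**2) = 8836 + sqrt(25 + (-6*(-3)*12)**2) = 8836 + sqrt(25 + 216**2) = 8836 + sqrt(25 + 46656) = 8836 + sqrt(46681)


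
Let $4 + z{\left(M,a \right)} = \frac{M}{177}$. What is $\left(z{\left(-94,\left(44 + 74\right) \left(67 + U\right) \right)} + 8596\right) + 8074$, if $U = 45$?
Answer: $\frac{2949788}{177} \approx 16665.0$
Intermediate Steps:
$z{\left(M,a \right)} = -4 + \frac{M}{177}$
$\left(z{\left(-94,\left(44 + 74\right) \left(67 + U\right) \right)} + 8596\right) + 8074 = \left(\left(-4 + \frac{1}{177} \left(-94\right)\right) + 8596\right) + 8074 = \left(\left(-4 - \frac{94}{177}\right) + 8596\right) + 8074 = \left(- \frac{802}{177} + 8596\right) + 8074 = \frac{1520690}{177} + 8074 = \frac{2949788}{177}$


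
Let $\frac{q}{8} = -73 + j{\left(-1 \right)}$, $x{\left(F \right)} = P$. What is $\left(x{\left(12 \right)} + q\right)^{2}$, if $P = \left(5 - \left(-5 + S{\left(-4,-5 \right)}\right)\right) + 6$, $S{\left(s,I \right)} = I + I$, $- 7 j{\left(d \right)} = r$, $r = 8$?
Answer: $\frac{15760900}{49} \approx 3.2165 \cdot 10^{5}$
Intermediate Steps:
$j{\left(d \right)} = - \frac{8}{7}$ ($j{\left(d \right)} = \left(- \frac{1}{7}\right) 8 = - \frac{8}{7}$)
$S{\left(s,I \right)} = 2 I$
$P = 26$ ($P = \left(5 - \left(-5 + 2 \left(-5\right)\right)\right) + 6 = \left(5 + \left(5 - -10\right)\right) + 6 = \left(5 + \left(5 + 10\right)\right) + 6 = \left(5 + 15\right) + 6 = 20 + 6 = 26$)
$x{\left(F \right)} = 26$
$q = - \frac{4152}{7}$ ($q = 8 \left(-73 - \frac{8}{7}\right) = 8 \left(- \frac{519}{7}\right) = - \frac{4152}{7} \approx -593.14$)
$\left(x{\left(12 \right)} + q\right)^{2} = \left(26 - \frac{4152}{7}\right)^{2} = \left(- \frac{3970}{7}\right)^{2} = \frac{15760900}{49}$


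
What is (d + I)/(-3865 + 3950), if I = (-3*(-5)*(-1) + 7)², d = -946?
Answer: -882/85 ≈ -10.376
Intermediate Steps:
I = 64 (I = (15*(-1) + 7)² = (-15 + 7)² = (-8)² = 64)
(d + I)/(-3865 + 3950) = (-946 + 64)/(-3865 + 3950) = -882/85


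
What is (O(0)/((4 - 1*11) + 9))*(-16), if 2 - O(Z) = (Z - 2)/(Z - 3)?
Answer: -32/3 ≈ -10.667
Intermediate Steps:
O(Z) = 2 - (-2 + Z)/(-3 + Z) (O(Z) = 2 - (Z - 2)/(Z - 3) = 2 - (-2 + Z)/(-3 + Z))
(O(0)/((4 - 1*11) + 9))*(-16) = (((-4 + 0)/(-3 + 0))/((4 - 1*11) + 9))*(-16) = ((-4/(-3))/((4 - 11) + 9))*(-16) = ((-⅓*(-4))/(-7 + 9))*(-16) = ((4/3)/2)*(-16) = ((4/3)*(½))*(-16) = (⅔)*(-16) = -32/3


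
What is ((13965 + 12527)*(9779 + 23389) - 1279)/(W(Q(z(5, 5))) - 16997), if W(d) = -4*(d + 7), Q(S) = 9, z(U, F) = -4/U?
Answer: -878685377/17061 ≈ -51503.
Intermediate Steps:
W(d) = -28 - 4*d (W(d) = -4*(7 + d) = -28 - 4*d)
((13965 + 12527)*(9779 + 23389) - 1279)/(W(Q(z(5, 5))) - 16997) = ((13965 + 12527)*(9779 + 23389) - 1279)/((-28 - 4*9) - 16997) = (26492*33168 - 1279)/((-28 - 36) - 16997) = (878686656 - 1279)/(-64 - 16997) = 878685377/(-17061) = 878685377*(-1/17061) = -878685377/17061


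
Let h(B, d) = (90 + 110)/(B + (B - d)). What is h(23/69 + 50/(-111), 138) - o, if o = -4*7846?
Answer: 60191737/1918 ≈ 31383.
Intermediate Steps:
h(B, d) = 200/(-d + 2*B)
o = -31384
h(23/69 + 50/(-111), 138) - o = 200/(-1*138 + 2*(23/69 + 50/(-111))) - 1*(-31384) = 200/(-138 + 2*(23*(1/69) + 50*(-1/111))) + 31384 = 200/(-138 + 2*(1/3 - 50/111)) + 31384 = 200/(-138 + 2*(-13/111)) + 31384 = 200/(-138 - 26/111) + 31384 = 200/(-15344/111) + 31384 = 200*(-111/15344) + 31384 = -2775/1918 + 31384 = 60191737/1918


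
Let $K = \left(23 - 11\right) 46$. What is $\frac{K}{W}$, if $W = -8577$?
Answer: $- \frac{184}{2859} \approx -0.064358$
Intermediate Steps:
$K = 552$ ($K = 12 \cdot 46 = 552$)
$\frac{K}{W} = \frac{552}{-8577} = 552 \left(- \frac{1}{8577}\right) = - \frac{184}{2859}$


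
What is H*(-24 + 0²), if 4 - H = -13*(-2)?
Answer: 528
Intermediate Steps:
H = -22 (H = 4 - (-13)*(-2) = 4 - 1*26 = 4 - 26 = -22)
H*(-24 + 0²) = -22*(-24 + 0²) = -22*(-24 + 0) = -22*(-24) = 528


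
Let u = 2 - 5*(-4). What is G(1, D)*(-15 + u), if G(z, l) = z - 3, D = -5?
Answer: -14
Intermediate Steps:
G(z, l) = -3 + z
u = 22 (u = 2 + 20 = 22)
G(1, D)*(-15 + u) = (-3 + 1)*(-15 + 22) = -2*7 = -14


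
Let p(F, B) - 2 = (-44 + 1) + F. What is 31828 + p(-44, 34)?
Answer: 31743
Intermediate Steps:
p(F, B) = -41 + F (p(F, B) = 2 + ((-44 + 1) + F) = 2 + (-43 + F) = -41 + F)
31828 + p(-44, 34) = 31828 + (-41 - 44) = 31828 - 85 = 31743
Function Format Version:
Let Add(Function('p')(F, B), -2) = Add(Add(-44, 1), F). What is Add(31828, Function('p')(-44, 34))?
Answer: 31743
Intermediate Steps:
Function('p')(F, B) = Add(-41, F) (Function('p')(F, B) = Add(2, Add(Add(-44, 1), F)) = Add(2, Add(-43, F)) = Add(-41, F))
Add(31828, Function('p')(-44, 34)) = Add(31828, Add(-41, -44)) = Add(31828, -85) = 31743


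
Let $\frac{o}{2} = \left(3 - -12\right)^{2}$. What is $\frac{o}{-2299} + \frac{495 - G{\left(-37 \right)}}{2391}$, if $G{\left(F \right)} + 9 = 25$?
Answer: $\frac{25271}{5496909} \approx 0.0045973$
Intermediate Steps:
$o = 450$ ($o = 2 \left(3 - -12\right)^{2} = 2 \left(3 + 12\right)^{2} = 2 \cdot 15^{2} = 2 \cdot 225 = 450$)
$G{\left(F \right)} = 16$ ($G{\left(F \right)} = -9 + 25 = 16$)
$\frac{o}{-2299} + \frac{495 - G{\left(-37 \right)}}{2391} = \frac{450}{-2299} + \frac{495 - 16}{2391} = 450 \left(- \frac{1}{2299}\right) + \left(495 - 16\right) \frac{1}{2391} = - \frac{450}{2299} + 479 \cdot \frac{1}{2391} = - \frac{450}{2299} + \frac{479}{2391} = \frac{25271}{5496909}$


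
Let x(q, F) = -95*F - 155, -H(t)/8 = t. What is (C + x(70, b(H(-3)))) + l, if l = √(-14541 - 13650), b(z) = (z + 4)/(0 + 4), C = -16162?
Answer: -16982 + I*√28191 ≈ -16982.0 + 167.9*I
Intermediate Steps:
H(t) = -8*t
b(z) = 1 + z/4 (b(z) = (4 + z)/4 = (4 + z)*(¼) = 1 + z/4)
x(q, F) = -155 - 95*F
l = I*√28191 (l = √(-28191) = I*√28191 ≈ 167.9*I)
(C + x(70, b(H(-3)))) + l = (-16162 + (-155 - 95*(1 + (-8*(-3))/4))) + I*√28191 = (-16162 + (-155 - 95*(1 + (¼)*24))) + I*√28191 = (-16162 + (-155 - 95*(1 + 6))) + I*√28191 = (-16162 + (-155 - 95*7)) + I*√28191 = (-16162 + (-155 - 665)) + I*√28191 = (-16162 - 820) + I*√28191 = -16982 + I*√28191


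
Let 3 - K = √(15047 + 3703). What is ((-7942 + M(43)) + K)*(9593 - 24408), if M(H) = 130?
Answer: 115690335 + 370375*√30 ≈ 1.1772e+8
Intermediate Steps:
K = 3 - 25*√30 (K = 3 - √(15047 + 3703) = 3 - √18750 = 3 - 25*√30 ≈ -133.93)
((-7942 + M(43)) + K)*(9593 - 24408) = ((-7942 + 130) + (3 - 25*√30))*(9593 - 24408) = (-7812 + (3 - 25*√30))*(-14815) = (-7809 - 25*√30)*(-14815) = 115690335 + 370375*√30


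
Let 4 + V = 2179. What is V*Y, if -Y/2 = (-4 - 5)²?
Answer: -352350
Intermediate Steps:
V = 2175 (V = -4 + 2179 = 2175)
Y = -162 (Y = -2*(-4 - 5)² = -2*(-9)² = -2*81 = -162)
V*Y = 2175*(-162) = -352350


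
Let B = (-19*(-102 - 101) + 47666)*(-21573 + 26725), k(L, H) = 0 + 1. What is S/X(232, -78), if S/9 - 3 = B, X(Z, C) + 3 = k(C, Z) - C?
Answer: 2389018491/76 ≈ 3.1434e+7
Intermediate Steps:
k(L, H) = 1
X(Z, C) = -2 - C (X(Z, C) = -3 + (1 - C) = -2 - C)
B = 265446496 (B = (-19*(-203) + 47666)*5152 = (3857 + 47666)*5152 = 51523*5152 = 265446496)
S = 2389018491 (S = 27 + 9*265446496 = 27 + 2389018464 = 2389018491)
S/X(232, -78) = 2389018491/(-2 - 1*(-78)) = 2389018491/(-2 + 78) = 2389018491/76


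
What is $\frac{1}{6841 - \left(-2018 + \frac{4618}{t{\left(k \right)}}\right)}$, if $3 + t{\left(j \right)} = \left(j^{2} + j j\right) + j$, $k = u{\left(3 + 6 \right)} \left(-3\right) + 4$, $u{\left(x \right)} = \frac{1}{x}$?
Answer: $\frac{124}{1077735} \approx 0.00011506$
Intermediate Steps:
$k = \frac{11}{3}$ ($k = \frac{1}{3 + 6} \left(-3\right) + 4 = \frac{1}{9} \left(-3\right) + 4 = - \frac{1}{3} + 4 = \frac{11}{3} \approx 3.6667$)
$t{\left(j \right)} = -3 + j + 2 j^{2}$ ($t{\left(j \right)} = -3 + \left(\left(j^{2} + j j\right) + j\right) = -3 + \left(\left(j^{2} + j^{2}\right) + j\right) = -3 + \left(2 j^{2} + j\right) = -3 + \left(j + 2 j^{2}\right) = -3 + j + 2 j^{2}$)
$\frac{1}{6841 - \left(-2018 + \frac{4618}{t{\left(k \right)}}\right)} = \frac{1}{6841 - \left(-2018 + \frac{4618}{-3 + \frac{11}{3} + 2 \left(\frac{11}{3}\right)^{2}}\right)} = \frac{1}{6841 + \left(- \frac{4618}{-3 + \frac{11}{3} + 2 \cdot \frac{121}{9}} + 2018\right)} = \frac{1}{6841 + \left(- \frac{4618}{-3 + \frac{11}{3} + \frac{242}{9}} + 2018\right)} = \frac{1}{6841 + \left(- \frac{4618}{\frac{248}{9}} + 2018\right)} = \frac{1}{6841 + \left(\left(-4618\right) \frac{9}{248} + 2018\right)} = \frac{1}{6841 + \left(- \frac{20781}{124} + 2018\right)} = \frac{1}{6841 + \frac{229451}{124}} = \frac{1}{\frac{1077735}{124}} = \frac{124}{1077735}$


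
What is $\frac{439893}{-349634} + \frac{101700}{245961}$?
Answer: $- \frac{8070971597}{9555147586} \approx -0.84467$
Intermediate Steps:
$\frac{439893}{-349634} + \frac{101700}{245961} = 439893 \left(- \frac{1}{349634}\right) + 101700 \cdot \frac{1}{245961} = - \frac{439893}{349634} + \frac{11300}{27329} = - \frac{8070971597}{9555147586}$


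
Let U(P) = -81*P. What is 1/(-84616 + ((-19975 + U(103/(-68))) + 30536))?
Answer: -68/5027397 ≈ -1.3526e-5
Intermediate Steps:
1/(-84616 + ((-19975 + U(103/(-68))) + 30536)) = 1/(-84616 + ((-19975 - 8343/(-68)) + 30536)) = 1/(-84616 + ((-19975 - 8343*(-1)/68) + 30536)) = 1/(-84616 + ((-19975 - 81*(-103/68)) + 30536)) = 1/(-84616 + ((-19975 + 8343/68) + 30536)) = 1/(-84616 + (-1349957/68 + 30536)) = 1/(-84616 + 726491/68) = 1/(-5027397/68) = -68/5027397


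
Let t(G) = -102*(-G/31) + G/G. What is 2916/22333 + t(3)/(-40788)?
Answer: 3679545827/28238470524 ≈ 0.13030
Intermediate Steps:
t(G) = 1 + 102*G/31 (t(G) = -(-102)*G/31 + 1 = 102*G/31 + 1 = 1 + 102*G/31)
2916/22333 + t(3)/(-40788) = 2916/22333 + (1 + (102/31)*3)/(-40788) = 2916*(1/22333) + (1 + 306/31)*(-1/40788) = 2916/22333 + (337/31)*(-1/40788) = 2916/22333 - 337/1264428 = 3679545827/28238470524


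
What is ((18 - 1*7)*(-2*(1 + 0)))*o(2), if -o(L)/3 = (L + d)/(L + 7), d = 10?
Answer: 88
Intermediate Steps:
o(L) = -3*(10 + L)/(7 + L) (o(L) = -3*(L + 10)/(L + 7) = -3*(10 + L)/(7 + L))
((18 - 1*7)*(-2*(1 + 0)))*o(2) = ((18 - 1*7)*(-2*(1 + 0)))*(3*(-10 - 1*2)/(7 + 2)) = ((18 - 7)*(-2*1))*(3*(-10 - 2)/9) = (11*(-2))*(3*(1/9)*(-12)) = -22*(-4) = 88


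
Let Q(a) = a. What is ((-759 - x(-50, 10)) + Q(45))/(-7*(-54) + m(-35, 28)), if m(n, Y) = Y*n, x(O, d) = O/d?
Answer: 709/602 ≈ 1.1777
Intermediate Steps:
((-759 - x(-50, 10)) + Q(45))/(-7*(-54) + m(-35, 28)) = ((-759 - (-50)/10) + 45)/(-7*(-54) + 28*(-35)) = ((-759 - (-50)/10) + 45)/(378 - 980) = ((-759 - 1*(-5)) + 45)/(-602) = ((-759 + 5) + 45)*(-1/602) = (-754 + 45)*(-1/602) = -709*(-1/602) = 709/602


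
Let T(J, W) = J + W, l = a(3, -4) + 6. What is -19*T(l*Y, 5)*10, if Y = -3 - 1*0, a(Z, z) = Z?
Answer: 4180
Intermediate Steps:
Y = -3 (Y = -3 + 0 = -3)
l = 9 (l = 3 + 6 = 9)
-19*T(l*Y, 5)*10 = -19*(9*(-3) + 5)*10 = -19*(-27 + 5)*10 = -19*(-22)*10 = 418*10 = 4180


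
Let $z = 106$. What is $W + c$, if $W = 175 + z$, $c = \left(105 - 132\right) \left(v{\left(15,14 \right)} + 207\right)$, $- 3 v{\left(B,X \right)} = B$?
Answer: $-5173$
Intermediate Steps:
$v{\left(B,X \right)} = - \frac{B}{3}$
$c = -5454$ ($c = \left(105 - 132\right) \left(\left(- \frac{1}{3}\right) 15 + 207\right) = - 27 \left(-5 + 207\right) = \left(-27\right) 202 = -5454$)
$W = 281$ ($W = 175 + 106 = 281$)
$W + c = 281 - 5454 = -5173$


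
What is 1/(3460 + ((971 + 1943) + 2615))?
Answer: 1/8989 ≈ 0.00011125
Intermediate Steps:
1/(3460 + ((971 + 1943) + 2615)) = 1/(3460 + (2914 + 2615)) = 1/(3460 + 5529) = 1/8989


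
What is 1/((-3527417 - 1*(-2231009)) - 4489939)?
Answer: -1/5786347 ≈ -1.7282e-7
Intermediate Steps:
1/((-3527417 - 1*(-2231009)) - 4489939) = 1/((-3527417 + 2231009) - 4489939) = 1/(-1296408 - 4489939) = 1/(-5786347) = -1/5786347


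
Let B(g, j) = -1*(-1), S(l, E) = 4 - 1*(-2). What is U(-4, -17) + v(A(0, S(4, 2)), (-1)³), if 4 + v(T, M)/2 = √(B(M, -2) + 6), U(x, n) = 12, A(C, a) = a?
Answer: 4 + 2*√7 ≈ 9.2915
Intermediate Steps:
S(l, E) = 6 (S(l, E) = 4 + 2 = 6)
B(g, j) = 1
v(T, M) = -8 + 2*√7 (v(T, M) = -8 + 2*√(1 + 6) = -8 + 2*√7)
U(-4, -17) + v(A(0, S(4, 2)), (-1)³) = 12 + (-8 + 2*√7) = 4 + 2*√7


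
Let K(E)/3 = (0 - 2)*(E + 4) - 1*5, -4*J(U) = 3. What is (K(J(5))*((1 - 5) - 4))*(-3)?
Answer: -828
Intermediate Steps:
J(U) = -¾ (J(U) = -¼*3 = -¾)
K(E) = -39 - 6*E (K(E) = 3*((0 - 2)*(E + 4) - 1*5) = 3*(-2*(4 + E) - 5) = 3*((-8 - 2*E) - 5) = 3*(-13 - 2*E) = -39 - 6*E)
(K(J(5))*((1 - 5) - 4))*(-3) = ((-39 - 6*(-¾))*((1 - 5) - 4))*(-3) = ((-39 + 9/2)*(-4 - 4))*(-3) = -69/2*(-8)*(-3) = 276*(-3) = -828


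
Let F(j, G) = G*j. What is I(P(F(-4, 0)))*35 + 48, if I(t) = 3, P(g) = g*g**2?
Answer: 153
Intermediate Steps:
P(g) = g**3
I(P(F(-4, 0)))*35 + 48 = 3*35 + 48 = 105 + 48 = 153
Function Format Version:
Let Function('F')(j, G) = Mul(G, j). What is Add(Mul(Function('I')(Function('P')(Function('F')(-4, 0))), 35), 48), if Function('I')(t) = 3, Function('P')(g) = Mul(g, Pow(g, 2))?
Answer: 153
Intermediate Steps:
Function('P')(g) = Pow(g, 3)
Add(Mul(Function('I')(Function('P')(Function('F')(-4, 0))), 35), 48) = Add(Mul(3, 35), 48) = Add(105, 48) = 153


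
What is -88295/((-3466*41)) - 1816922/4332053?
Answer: 124303101903/615610723618 ≈ 0.20192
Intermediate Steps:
-88295/((-3466*41)) - 1816922/4332053 = -88295/(-142106) - 1816922*1/4332053 = -88295*(-1/142106) - 1816922/4332053 = 88295/142106 - 1816922/4332053 = 124303101903/615610723618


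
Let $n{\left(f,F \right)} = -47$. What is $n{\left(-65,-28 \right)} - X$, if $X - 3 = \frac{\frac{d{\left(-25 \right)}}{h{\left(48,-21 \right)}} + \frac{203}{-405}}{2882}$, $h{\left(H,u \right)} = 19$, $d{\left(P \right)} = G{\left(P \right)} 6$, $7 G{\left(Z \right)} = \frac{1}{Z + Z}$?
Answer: $- \frac{19404798631}{388097325} \approx -50.0$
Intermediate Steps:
$G{\left(Z \right)} = \frac{1}{14 Z}$ ($G{\left(Z \right)} = \frac{1}{7 \left(Z + Z\right)} = \frac{1}{7 \cdot 2 Z} = \frac{\frac{1}{2} \frac{1}{Z}}{7} = \frac{1}{14 Z}$)
$d{\left(P \right)} = \frac{3}{7 P}$ ($d{\left(P \right)} = \frac{1}{14 P} 6 = \frac{3}{7 P}$)
$X = \frac{1164224356}{388097325}$ ($X = 3 + \frac{\frac{\frac{3}{7} \frac{1}{-25}}{19} + \frac{203}{-405}}{2882} = 3 + \left(\frac{3}{7} \left(- \frac{1}{25}\right) \frac{1}{19} + 203 \left(- \frac{1}{405}\right)\right) \frac{1}{2882} = 3 + \left(\left(- \frac{3}{175}\right) \frac{1}{19} - \frac{203}{405}\right) \frac{1}{2882} = 3 + \left(- \frac{3}{3325} - \frac{203}{405}\right) \frac{1}{2882} = 3 - \frac{67619}{388097325} = \frac{1164224356}{388097325} \approx 2.9998$)
$n{\left(-65,-28 \right)} - X = -47 - \frac{1164224356}{388097325} = - \frac{19404798631}{388097325}$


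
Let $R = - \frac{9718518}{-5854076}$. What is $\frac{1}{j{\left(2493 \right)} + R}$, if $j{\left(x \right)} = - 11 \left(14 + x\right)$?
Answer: $- \frac{2927038}{80714067667} \approx -3.6264 \cdot 10^{-5}$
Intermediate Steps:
$j{\left(x \right)} = -154 - 11 x$
$R = \frac{4859259}{2927038}$ ($R = \left(-9718518\right) \left(- \frac{1}{5854076}\right) = \frac{4859259}{2927038} \approx 1.6601$)
$\frac{1}{j{\left(2493 \right)} + R} = \frac{1}{\left(-154 - 27423\right) + \frac{4859259}{2927038}} = \frac{1}{-27577 + \frac{4859259}{2927038}} = \frac{1}{- \frac{80714067667}{2927038}} = - \frac{2927038}{80714067667}$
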